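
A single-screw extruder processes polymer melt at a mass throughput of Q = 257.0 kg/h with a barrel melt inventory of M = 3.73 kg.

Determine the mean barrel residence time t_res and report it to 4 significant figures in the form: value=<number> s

value=52.25 s

Q_s = Q / 3600 = 257.0 / 3600 = 0.0713889 kg/s
t_res = M / Q_s = 3.73 / 0.0713889 = 52.249 s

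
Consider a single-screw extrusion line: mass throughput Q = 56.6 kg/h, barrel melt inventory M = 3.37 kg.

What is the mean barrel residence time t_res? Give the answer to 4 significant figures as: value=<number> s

Convert throughput: Q = 56.6 kg/h = 56.6/3600 = 0.0157222 kg/s
t_res = M / Q_s = 3.37 ÷ 0.0157222 = 214.346 s

value=214.3 s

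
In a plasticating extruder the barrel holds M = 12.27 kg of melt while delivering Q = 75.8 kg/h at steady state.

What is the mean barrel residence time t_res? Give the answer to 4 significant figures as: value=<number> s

value=582.7 s

Convert throughput: Q = 75.8 kg/h = 75.8/3600 = 0.0210556 kg/s
t_res = M / Q_s = 12.27 / 0.0210556 = 582.744 s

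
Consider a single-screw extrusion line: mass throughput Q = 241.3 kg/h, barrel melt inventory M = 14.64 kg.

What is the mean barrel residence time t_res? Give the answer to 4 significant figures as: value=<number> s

Q_s = Q / 3600 = 241.3 / 3600 = 0.0670278 kg/s
t_res = M / Q_s = 14.64 ÷ 0.0670278 = 218.417 s

value=218.4 s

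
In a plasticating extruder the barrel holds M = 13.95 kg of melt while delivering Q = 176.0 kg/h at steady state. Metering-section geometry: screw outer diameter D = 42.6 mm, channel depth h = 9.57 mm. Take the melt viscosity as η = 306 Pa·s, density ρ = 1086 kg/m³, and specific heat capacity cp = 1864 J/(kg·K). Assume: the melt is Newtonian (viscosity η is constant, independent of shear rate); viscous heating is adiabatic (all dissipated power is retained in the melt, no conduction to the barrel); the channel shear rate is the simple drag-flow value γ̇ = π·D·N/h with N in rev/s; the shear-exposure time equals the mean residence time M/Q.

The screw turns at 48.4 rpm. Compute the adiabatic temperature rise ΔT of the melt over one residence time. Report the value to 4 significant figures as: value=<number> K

value=5.489 K

Throughput in SI: Q_s = 176.0 kg/h ÷ 3600 s/h = 0.0488889 kg/s
t_res = M / Q_s = 13.95 / 0.0488889 = 285.341 s
D = 42.6 mm = 0.0426 m;  h = 9.57 mm = 0.00957 m;  N = 48.4 rpm / 60 = 0.806667 rev/s
Shear rate: γ̇ = πDN/h = π·0.0426·0.806667/0.00957 = 11.2808 s⁻¹
Adiabatic rise: ΔT = η γ̇² t_res / (ρ cp) = 306·(11.2808)²·285.341 / (1086·1864) = 5.489 K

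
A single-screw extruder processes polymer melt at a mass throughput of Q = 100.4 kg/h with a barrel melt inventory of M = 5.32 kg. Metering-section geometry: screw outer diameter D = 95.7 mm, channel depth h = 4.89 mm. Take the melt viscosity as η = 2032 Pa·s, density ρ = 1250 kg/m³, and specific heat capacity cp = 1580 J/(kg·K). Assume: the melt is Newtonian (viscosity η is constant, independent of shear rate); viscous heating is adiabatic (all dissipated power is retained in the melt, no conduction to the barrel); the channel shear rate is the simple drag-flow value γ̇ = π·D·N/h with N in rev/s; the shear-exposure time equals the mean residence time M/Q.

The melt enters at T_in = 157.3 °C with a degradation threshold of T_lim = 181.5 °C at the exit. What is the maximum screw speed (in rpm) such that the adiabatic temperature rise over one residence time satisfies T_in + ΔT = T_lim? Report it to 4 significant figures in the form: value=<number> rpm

value=10.84 rpm

Throughput in SI: Q_s = 100.4 kg/h ÷ 3600 s/h = 0.0278889 kg/s
t_res = M / Q_s = 5.32 ÷ 0.0278889 = 190.757 s
D = 95.7 mm = 0.0957 m;  h = 4.89 mm = 0.00489 m
Allowable rise: ΔT_a = T_lim − T_in = 181.5 − 157.3 = 24.2 K
Invert ΔT = ηγ̇²t_res/(ρcp) for γ̇: γ̇_max² = ΔT_a ρ cp / (η t_res) = 24.2·1250·1580 / (2032·190.757) = 123.304 s⁻²
Take the square root: γ̇_max = √(123.304) = 11.1042 s⁻¹
Solve γ̇ = πDN/h for N: N_max = γ̇_max·h/(π·D) = 11.1042 × 0.00489 / (π × 0.0957) = 0.180608 rev/s = 10.8365 rpm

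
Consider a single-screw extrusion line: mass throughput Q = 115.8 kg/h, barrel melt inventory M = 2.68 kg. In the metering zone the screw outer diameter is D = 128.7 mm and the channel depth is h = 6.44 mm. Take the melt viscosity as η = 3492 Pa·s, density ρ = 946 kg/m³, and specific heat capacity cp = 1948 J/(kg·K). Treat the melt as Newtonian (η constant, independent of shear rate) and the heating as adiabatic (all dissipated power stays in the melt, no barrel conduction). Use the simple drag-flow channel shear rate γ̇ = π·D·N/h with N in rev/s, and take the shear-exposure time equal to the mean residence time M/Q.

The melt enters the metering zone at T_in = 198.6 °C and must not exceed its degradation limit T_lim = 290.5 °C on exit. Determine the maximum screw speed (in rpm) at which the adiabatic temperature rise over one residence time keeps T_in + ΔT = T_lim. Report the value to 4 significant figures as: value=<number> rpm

value=23.06 rpm

Convert throughput: Q = 115.8 kg/h = 115.8/3600 = 0.0321667 kg/s
Mean residence time: t_res = M/Q_s = 2.68 kg / 0.0321667 kg/s = 83.3161 s
Convert to metres: D = 0.1287 m, h = 0.00644 m
Allowable rise: ΔT_a = T_lim − T_in = 290.5 − 198.6 = 91.9 K
Invert ΔT = ηγ̇²t_res/(ρcp) for γ̇: γ̇_max² = ΔT_a ρ cp / (η t_res) = 91.9·946·1948 / (3492·83.3161) = 582.093 s⁻²
γ̇_max = √582.093 = 24.1266 s⁻¹
Solve γ̇ = πDN/h for N: N_max = γ̇_max·h/(π·D) = 24.1266 × 0.00644 / (π × 0.1287) = 0.384285 rev/s = 23.0571 rpm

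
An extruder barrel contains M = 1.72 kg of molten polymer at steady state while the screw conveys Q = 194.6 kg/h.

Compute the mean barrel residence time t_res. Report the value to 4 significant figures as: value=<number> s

Q_s = Q / 3600 = 194.6 / 3600 = 0.0540556 kg/s
t_res = M / Q_s = 1.72 ÷ 0.0540556 = 31.8191 s

value=31.82 s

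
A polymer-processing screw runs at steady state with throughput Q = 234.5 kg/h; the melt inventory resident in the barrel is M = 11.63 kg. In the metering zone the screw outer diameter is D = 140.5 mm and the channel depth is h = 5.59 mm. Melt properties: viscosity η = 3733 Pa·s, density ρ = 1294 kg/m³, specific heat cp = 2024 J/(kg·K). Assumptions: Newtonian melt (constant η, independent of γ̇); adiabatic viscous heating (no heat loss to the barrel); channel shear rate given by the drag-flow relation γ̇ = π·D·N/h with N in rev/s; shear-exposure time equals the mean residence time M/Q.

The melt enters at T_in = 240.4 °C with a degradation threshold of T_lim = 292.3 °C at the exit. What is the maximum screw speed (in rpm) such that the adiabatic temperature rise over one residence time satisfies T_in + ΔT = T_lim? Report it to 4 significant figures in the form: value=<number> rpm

Q_s = Q / 3600 = 234.5 / 3600 = 0.0651389 kg/s
Mean residence time: t_res = M/Q_s = 11.63 kg / 0.0651389 kg/s = 178.542 s
Convert to metres: D = 0.1405 m, h = 0.00559 m
Allowable rise: ΔT_a = T_lim − T_in = 292.3 − 240.4 = 51.9 K
Invert ΔT = ηγ̇²t_res/(ρcp) for γ̇: γ̇_max² = ΔT_a ρ cp / (η t_res) = 51.9·1294·2024 / (3733·178.542) = 203.946 s⁻²
Take the square root: γ̇_max = √(203.946) = 14.281 s⁻¹
N_max = γ̇_max·h / (π·D) = 14.281 · 0.00559 / (π · 0.1405) = 0.18086 rev/s = 10.8516 rpm

value=10.85 rpm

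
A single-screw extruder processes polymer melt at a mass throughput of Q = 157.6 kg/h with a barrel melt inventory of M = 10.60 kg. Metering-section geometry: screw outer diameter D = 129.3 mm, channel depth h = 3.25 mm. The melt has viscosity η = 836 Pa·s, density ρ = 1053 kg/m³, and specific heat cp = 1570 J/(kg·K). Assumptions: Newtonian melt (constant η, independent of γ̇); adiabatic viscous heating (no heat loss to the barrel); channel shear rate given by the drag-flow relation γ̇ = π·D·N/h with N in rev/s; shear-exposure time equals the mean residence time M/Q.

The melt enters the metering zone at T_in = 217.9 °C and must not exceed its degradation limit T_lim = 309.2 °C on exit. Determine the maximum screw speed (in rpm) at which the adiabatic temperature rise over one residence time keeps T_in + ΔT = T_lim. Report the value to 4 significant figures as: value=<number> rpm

value=13.11 rpm

Throughput in SI: Q_s = 157.6 kg/h ÷ 3600 s/h = 0.0437778 kg/s
Mean residence time: t_res = M/Q_s = 10.60 kg / 0.0437778 kg/s = 242.132 s
Convert to metres: D = 0.1293 m, h = 0.00325 m
Allowable rise: ΔT_a = T_lim − T_in = 309.2 − 217.9 = 91.3 K
γ̇_max² = ΔT_a·ρ·cp/(η·t_res) = 91.3·1053·1570/(836·242.132) = 745.659 s⁻²
Take the square root: γ̇_max = √(745.659) = 27.3068 s⁻¹
N_max = γ̇_max h / (πD) = 27.3068·0.00325/(π·0.1293) = 0.218477 rev/s → ×60 = 13.1086 rpm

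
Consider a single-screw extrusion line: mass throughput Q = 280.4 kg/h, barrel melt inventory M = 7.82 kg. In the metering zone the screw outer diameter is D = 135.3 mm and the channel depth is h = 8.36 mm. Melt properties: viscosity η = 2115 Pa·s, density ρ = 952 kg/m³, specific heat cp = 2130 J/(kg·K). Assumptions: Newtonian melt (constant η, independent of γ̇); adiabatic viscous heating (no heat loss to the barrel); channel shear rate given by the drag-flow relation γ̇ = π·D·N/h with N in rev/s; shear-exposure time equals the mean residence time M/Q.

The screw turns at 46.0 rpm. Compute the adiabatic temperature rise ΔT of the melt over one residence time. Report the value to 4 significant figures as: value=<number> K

value=159.1 K

Throughput in SI: Q_s = 280.4 kg/h ÷ 3600 s/h = 0.0778889 kg/s
t_res = M / Q_s = 7.82 / 0.0778889 = 100.399 s
Convert to SI: D = 0.1353 m, h = 0.00836 m, N = 46.0/60 = 0.766667 rev/s
γ̇ = π·D·N / h = π · 0.1353 · 0.766667 / 0.00836 = 38.9806 s⁻¹
ΔT = η·γ̇²·t_res / (ρ·cp) = 2115 · (38.9806)² · 100.399 / (952 · 2130) = 159.119 K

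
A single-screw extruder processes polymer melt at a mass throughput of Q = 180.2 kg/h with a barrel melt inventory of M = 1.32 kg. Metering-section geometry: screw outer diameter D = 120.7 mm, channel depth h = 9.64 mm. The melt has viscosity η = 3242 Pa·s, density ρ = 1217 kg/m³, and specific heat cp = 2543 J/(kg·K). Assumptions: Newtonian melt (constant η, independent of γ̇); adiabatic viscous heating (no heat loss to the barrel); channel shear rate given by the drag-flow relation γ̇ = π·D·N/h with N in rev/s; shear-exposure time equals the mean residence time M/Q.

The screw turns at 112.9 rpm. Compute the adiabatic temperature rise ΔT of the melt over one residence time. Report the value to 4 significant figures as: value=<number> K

Q_s = Q / 3600 = 180.2 / 3600 = 0.0500556 kg/s
Mean residence time: t_res = M/Q_s = 1.32 kg / 0.0500556 kg/s = 26.3707 s
D = 120.7 mm = 0.1207 m;  h = 9.64 mm = 0.00964 m;  N = 112.9 rpm / 60 = 1.88167 rev/s
γ̇ = π·D·N / h = π · 0.1207 · 1.88167 / 0.00964 = 74.0155 s⁻¹
ΔT = η·γ̇²·t_res / (ρ·cp) = 3242 · (74.0155)² · 26.3707 / (1217 · 2543) = 151.336 K

value=151.3 K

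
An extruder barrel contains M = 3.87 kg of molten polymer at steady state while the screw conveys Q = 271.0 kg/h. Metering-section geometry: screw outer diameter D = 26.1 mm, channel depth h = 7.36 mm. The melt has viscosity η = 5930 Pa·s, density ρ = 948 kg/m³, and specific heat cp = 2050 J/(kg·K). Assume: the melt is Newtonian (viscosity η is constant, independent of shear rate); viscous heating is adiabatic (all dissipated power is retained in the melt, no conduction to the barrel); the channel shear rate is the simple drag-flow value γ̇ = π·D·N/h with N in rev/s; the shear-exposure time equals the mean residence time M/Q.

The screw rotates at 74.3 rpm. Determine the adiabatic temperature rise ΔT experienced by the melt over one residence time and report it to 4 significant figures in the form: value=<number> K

Convert throughput: Q = 271.0 kg/h = 271.0/3600 = 0.0752778 kg/s
Mean residence time: t_res = M/Q_s = 3.87 kg / 0.0752778 kg/s = 51.4096 s
Convert to SI: D = 0.0261 m, h = 0.00736 m, N = 74.3/60 = 1.23833 rev/s
Shear rate: γ̇ = πDN/h = π·0.0261·1.23833/0.00736 = 13.7959 s⁻¹
Adiabatic rise: ΔT = η γ̇² t_res / (ρ cp) = 5930·(13.7959)²·51.4096 / (948·2050) = 29.8564 K

value=29.86 K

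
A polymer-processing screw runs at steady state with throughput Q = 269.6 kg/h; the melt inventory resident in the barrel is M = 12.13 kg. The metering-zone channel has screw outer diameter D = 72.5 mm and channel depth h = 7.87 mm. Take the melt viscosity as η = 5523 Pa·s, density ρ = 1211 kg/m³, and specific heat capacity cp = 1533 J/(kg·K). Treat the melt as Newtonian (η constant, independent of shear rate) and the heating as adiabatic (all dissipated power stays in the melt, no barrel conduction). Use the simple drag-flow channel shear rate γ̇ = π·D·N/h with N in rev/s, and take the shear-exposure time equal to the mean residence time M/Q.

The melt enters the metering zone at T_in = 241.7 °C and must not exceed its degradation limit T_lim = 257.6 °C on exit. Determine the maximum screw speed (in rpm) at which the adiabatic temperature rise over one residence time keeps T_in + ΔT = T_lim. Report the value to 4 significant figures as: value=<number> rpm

value=11.91 rpm

Throughput in SI: Q_s = 269.6 kg/h ÷ 3600 s/h = 0.0748889 kg/s
t_res = M / Q_s = 12.13 ÷ 0.0748889 = 161.973 s
D = 72.5 mm = 0.0725 m;  h = 7.87 mm = 0.00787 m
ΔT_a = T_lim − T_in = 257.6 °C − 241.7 °C = 15.9 K
Invert ΔT = ηγ̇²t_res/(ρcp) for γ̇: γ̇_max² = ΔT_a ρ cp / (η t_res) = 15.9·1211·1533 / (5523·161.973) = 32.9963 s⁻²
γ̇_max = √32.9963 = 5.74424 s⁻¹
Solve γ̇ = πDN/h for N: N_max = γ̇_max·h/(π·D) = 5.74424 × 0.00787 / (π × 0.0725) = 0.198481 rev/s = 11.9089 rpm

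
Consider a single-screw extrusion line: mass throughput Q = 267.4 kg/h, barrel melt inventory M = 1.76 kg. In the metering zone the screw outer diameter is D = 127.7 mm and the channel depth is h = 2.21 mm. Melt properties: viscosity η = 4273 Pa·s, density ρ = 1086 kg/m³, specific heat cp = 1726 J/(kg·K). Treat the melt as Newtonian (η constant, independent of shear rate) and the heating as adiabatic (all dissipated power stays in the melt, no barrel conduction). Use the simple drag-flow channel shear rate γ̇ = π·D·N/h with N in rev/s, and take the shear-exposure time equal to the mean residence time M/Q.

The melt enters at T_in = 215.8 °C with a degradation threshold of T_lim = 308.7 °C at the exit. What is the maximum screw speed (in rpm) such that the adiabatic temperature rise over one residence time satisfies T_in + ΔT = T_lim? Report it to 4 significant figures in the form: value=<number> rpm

Throughput in SI: Q_s = 267.4 kg/h ÷ 3600 s/h = 0.0742778 kg/s
t_res = M / Q_s = 1.76 ÷ 0.0742778 = 23.6948 s
Convert to metres: D = 0.1277 m, h = 0.00221 m
ΔT_a = T_lim − T_in = 308.7 − 215.8 = 92.9 K
γ̇_max² = ΔT_a·ρ·cp/(η·t_res) = 92.9·1086·1726/(4273·23.6948) = 1719.89 s⁻²
γ̇_max = √1719.89 = 41.4715 s⁻¹
N_max = γ̇_max·h / (π·D) = 41.4715 · 0.00221 / (π · 0.1277) = 0.228455 rev/s = 13.7073 rpm

value=13.71 rpm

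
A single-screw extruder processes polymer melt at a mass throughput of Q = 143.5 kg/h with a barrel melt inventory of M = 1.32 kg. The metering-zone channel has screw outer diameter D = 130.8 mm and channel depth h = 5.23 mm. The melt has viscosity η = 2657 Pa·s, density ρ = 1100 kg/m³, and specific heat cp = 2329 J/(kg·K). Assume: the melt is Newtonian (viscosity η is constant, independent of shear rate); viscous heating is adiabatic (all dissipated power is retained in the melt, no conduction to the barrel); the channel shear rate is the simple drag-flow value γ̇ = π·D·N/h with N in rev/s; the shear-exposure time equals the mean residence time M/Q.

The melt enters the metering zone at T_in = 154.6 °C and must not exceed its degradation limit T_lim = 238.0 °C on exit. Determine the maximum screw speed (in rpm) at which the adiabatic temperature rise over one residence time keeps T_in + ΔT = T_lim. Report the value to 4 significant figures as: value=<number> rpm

Q_s = Q / 3600 = 143.5 / 3600 = 0.0398611 kg/s
t_res = M / Q_s = 1.32 / 0.0398611 = 33.115 s
D = 130.8 mm = 0.1308 m;  h = 5.23 mm = 0.00523 m
Allowable rise: ΔT_a = T_lim − T_in = 238.0 − 154.6 = 83.4 K
γ̇_max² = ΔT_a·ρ·cp / (η·t_res) = [83.4 × 1100 × 2329] / [2657 × 33.115] = 2428.35 s⁻²
γ̇_max = √2428.35 = 49.2783 s⁻¹
Solve γ̇ = πDN/h for N: N_max = γ̇_max·h/(π·D) = 49.2783 × 0.00523 / (π × 0.1308) = 0.627191 rev/s = 37.6315 rpm

value=37.63 rpm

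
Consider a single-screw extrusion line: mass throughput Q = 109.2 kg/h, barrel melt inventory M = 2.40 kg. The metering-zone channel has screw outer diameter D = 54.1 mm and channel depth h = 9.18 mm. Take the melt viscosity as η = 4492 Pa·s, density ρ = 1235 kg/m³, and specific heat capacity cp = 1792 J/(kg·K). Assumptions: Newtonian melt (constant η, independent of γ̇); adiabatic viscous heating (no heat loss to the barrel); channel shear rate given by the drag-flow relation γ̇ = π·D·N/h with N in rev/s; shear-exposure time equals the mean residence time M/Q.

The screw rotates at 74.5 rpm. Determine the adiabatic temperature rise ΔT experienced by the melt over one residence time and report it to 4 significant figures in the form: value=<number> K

value=84.87 K

Q_s = Q / 3600 = 109.2 / 3600 = 0.0303333 kg/s
t_res = M / Q_s = 2.40 / 0.0303333 = 79.1209 s
Geometry in metres: D = 54.1 mm → 0.0541 m, h = 9.18 mm → 0.00918 m; screw speed N = 74.5 rpm = 1.24167 rev/s
γ̇ = π·D·N / h = π · 0.0541 · 1.24167 / 0.00918 = 22.9884 s⁻¹
ΔT = η·γ̇²·t_res / (ρ·cp) = 4492 · (22.9884)² · 79.1209 / (1235 · 1792) = 84.8682 K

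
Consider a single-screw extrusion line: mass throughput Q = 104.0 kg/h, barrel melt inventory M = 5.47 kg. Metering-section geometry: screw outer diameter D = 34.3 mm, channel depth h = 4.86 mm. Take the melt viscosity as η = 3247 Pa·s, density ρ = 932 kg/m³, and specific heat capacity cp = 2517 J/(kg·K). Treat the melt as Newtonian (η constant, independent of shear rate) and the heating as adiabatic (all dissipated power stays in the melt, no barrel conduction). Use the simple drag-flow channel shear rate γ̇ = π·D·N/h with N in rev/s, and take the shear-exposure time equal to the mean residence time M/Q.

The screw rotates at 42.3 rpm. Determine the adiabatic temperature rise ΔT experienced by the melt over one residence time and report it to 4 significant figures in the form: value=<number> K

Q_s = Q / 3600 = 104.0 / 3600 = 0.0288889 kg/s
t_res = M / Q_s = 5.47 ÷ 0.0288889 = 189.346 s
Convert to SI: D = 0.0343 m, h = 0.00486 m, N = 42.3/60 = 0.705 rev/s
γ̇ = π·D·N / h = π · 0.0343 · 0.705 / 0.00486 = 15.6314 s⁻¹
ΔT = η·γ̇²·t_res / (ρ·cp) = 3247 · (15.6314)² · 189.346 / (932 · 2517) = 64.0373 K

value=64.04 K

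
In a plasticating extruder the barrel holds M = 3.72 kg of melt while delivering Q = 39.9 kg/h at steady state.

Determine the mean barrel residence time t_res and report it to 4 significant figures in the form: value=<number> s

value=335.6 s

Throughput in SI: Q_s = 39.9 kg/h ÷ 3600 s/h = 0.0110833 kg/s
t_res = M / Q_s = 3.72 ÷ 0.0110833 = 335.639 s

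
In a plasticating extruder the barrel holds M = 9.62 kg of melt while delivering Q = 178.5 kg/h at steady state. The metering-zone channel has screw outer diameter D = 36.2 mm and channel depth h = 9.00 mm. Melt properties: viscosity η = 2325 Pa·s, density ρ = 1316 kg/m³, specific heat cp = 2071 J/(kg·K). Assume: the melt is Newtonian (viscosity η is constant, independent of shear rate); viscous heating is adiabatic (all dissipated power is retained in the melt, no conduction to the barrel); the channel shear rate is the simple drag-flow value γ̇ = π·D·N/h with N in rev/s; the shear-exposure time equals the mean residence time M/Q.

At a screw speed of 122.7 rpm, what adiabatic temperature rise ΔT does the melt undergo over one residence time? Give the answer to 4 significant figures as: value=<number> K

Throughput in SI: Q_s = 178.5 kg/h ÷ 3600 s/h = 0.0495833 kg/s
Mean residence time: t_res = M/Q_s = 9.62 kg / 0.0495833 kg/s = 194.017 s
D = 36.2 mm = 0.0362 m;  h = 9.00 mm = 0.009 m;  N = 122.7 rpm / 60 = 2.045 rev/s
γ̇ = π D N / h = (π)(0.0362)(2.045) / 0.009 = 25.841 s⁻¹
Adiabatic rise: ΔT = η γ̇² t_res / (ρ cp) = 2325·(25.841)²·194.017 / (1316·2071) = 110.521 K

value=110.5 K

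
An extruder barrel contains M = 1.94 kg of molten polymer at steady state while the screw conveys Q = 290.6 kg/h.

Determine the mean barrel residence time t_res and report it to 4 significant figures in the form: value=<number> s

Throughput in SI: Q_s = 290.6 kg/h ÷ 3600 s/h = 0.0807222 kg/s
t_res = M / Q_s = 1.94 ÷ 0.0807222 = 24.033 s

value=24.03 s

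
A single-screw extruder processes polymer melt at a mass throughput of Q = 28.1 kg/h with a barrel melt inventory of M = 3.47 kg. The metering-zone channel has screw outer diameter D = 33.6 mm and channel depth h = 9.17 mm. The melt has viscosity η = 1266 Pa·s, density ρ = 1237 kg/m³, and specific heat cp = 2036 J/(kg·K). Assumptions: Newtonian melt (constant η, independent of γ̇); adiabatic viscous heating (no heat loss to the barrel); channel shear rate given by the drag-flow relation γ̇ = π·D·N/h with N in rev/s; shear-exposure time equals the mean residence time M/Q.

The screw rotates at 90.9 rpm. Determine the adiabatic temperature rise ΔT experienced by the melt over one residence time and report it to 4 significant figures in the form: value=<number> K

value=67.96 K

Convert throughput: Q = 28.1 kg/h = 28.1/3600 = 0.00780556 kg/s
t_res = M / Q_s = 3.47 ÷ 0.00780556 = 444.555 s
D = 33.6 mm = 0.0336 m;  h = 9.17 mm = 0.00917 m;  N = 90.9 rpm / 60 = 1.515 rev/s
Shear rate: γ̇ = πDN/h = π·0.0336·1.515/0.00917 = 17.4394 s⁻¹
ΔT = η·γ̇²·t_res/(ρ·cp) = [1266 × 17.4394² × 444.555] / [1237 × 2036] = 67.9637 K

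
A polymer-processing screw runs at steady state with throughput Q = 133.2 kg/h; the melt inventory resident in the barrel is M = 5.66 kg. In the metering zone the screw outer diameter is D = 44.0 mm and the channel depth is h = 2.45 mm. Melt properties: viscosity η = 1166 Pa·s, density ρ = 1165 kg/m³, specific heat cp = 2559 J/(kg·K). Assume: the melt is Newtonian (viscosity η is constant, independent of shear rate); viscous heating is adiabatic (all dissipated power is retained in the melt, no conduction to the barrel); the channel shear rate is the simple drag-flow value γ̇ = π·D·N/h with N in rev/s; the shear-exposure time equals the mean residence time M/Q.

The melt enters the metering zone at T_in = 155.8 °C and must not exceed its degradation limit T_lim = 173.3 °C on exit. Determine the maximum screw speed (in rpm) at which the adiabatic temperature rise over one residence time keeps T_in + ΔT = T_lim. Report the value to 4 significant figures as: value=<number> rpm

value=18.19 rpm

Q_s = Q / 3600 = 133.2 / 3600 = 0.037 kg/s
Mean residence time: t_res = M/Q_s = 5.66 kg / 0.037 kg/s = 152.973 s
D = 44.0 mm = 0.044 m;  h = 2.45 mm = 0.00245 m
Allowable rise: ΔT_a = T_lim − T_in = 173.3 − 155.8 = 17.5 K
γ̇_max² = ΔT_a·ρ·cp/(η·t_res) = 17.5·1165·2559/(1166·152.973) = 292.497 s⁻²
Take the square root: γ̇_max = √(292.497) = 17.1025 s⁻¹
N_max = γ̇_max h / (πD) = 17.1025·0.00245/(π·0.044) = 0.303127 rev/s → ×60 = 18.1876 rpm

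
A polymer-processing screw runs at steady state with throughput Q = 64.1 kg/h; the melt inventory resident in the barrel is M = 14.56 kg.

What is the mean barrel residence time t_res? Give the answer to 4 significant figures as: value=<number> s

value=817.7 s

Throughput in SI: Q_s = 64.1 kg/h ÷ 3600 s/h = 0.0178056 kg/s
Mean residence time: t_res = M/Q_s = 14.56 kg / 0.0178056 kg/s = 817.722 s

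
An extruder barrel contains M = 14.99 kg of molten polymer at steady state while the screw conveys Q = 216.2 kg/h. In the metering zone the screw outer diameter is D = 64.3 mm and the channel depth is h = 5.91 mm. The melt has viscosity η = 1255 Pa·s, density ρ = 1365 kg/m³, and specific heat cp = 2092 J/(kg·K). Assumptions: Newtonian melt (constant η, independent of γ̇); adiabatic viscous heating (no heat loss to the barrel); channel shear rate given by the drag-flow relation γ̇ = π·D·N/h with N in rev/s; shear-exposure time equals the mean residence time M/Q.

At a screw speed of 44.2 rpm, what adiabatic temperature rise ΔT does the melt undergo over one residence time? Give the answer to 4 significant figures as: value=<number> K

Q_s = Q / 3600 = 216.2 / 3600 = 0.0600556 kg/s
t_res = M / Q_s = 14.99 / 0.0600556 = 249.602 s
Geometry in metres: D = 64.3 mm → 0.0643 m, h = 5.91 mm → 0.00591 m; screw speed N = 44.2 rpm = 0.736667 rev/s
γ̇ = π D N / h = (π)(0.0643)(0.736667) / 0.00591 = 25.1793 s⁻¹
ΔT = η·γ̇²·t_res / (ρ·cp) = 1255 · (25.1793)² · 249.602 / (1365 · 2092) = 69.5483 K

value=69.55 K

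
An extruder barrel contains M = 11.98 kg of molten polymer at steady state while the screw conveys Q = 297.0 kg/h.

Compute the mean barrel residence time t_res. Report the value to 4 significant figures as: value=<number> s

Convert throughput: Q = 297.0 kg/h = 297.0/3600 = 0.0825 kg/s
Mean residence time: t_res = M/Q_s = 11.98 kg / 0.0825 kg/s = 145.212 s

value=145.2 s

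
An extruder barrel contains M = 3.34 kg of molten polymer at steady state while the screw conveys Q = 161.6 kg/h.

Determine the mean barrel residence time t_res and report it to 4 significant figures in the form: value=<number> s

Q_s = Q / 3600 = 161.6 / 3600 = 0.0448889 kg/s
Mean residence time: t_res = M/Q_s = 3.34 kg / 0.0448889 kg/s = 74.4059 s

value=74.41 s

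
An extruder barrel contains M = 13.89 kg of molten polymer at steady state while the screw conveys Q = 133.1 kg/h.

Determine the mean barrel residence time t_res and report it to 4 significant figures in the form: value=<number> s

Throughput in SI: Q_s = 133.1 kg/h ÷ 3600 s/h = 0.0369722 kg/s
t_res = M / Q_s = 13.89 / 0.0369722 = 375.687 s

value=375.7 s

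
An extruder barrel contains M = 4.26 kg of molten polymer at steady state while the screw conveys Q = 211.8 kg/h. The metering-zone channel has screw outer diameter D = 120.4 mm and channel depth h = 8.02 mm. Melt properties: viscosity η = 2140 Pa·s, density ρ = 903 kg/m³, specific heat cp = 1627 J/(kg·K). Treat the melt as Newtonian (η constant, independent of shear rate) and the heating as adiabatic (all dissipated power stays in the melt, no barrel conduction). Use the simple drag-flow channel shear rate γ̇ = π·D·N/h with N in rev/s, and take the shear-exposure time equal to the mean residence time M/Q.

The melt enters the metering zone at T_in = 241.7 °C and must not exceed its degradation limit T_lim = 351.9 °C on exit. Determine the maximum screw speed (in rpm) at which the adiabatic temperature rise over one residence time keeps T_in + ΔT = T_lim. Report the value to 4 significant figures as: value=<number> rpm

value=41.12 rpm

Q_s = Q / 3600 = 211.8 / 3600 = 0.0588333 kg/s
t_res = M / Q_s = 4.26 ÷ 0.0588333 = 72.4079 s
Geometry in SI: D = 120.4 mm → 0.1204 m, h = 8.02 mm → 0.00802 m
Allowable rise: ΔT_a = T_lim − T_in = 351.9 − 241.7 = 110.2 K
γ̇_max² = ΔT_a·ρ·cp / (η·t_res) = [110.2 × 903 × 1627] / [2140 × 72.4079] = 1044.86 s⁻²
Take the square root: γ̇_max = √(1044.86) = 32.3243 s⁻¹
N_max = γ̇_max h / (πD) = 32.3243·0.00802/(π·0.1204) = 0.685372 rev/s → ×60 = 41.1223 rpm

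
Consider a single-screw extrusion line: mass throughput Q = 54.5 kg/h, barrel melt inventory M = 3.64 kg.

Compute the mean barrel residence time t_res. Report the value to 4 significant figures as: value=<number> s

value=240.4 s

Convert throughput: Q = 54.5 kg/h = 54.5/3600 = 0.0151389 kg/s
t_res = M / Q_s = 3.64 / 0.0151389 = 240.44 s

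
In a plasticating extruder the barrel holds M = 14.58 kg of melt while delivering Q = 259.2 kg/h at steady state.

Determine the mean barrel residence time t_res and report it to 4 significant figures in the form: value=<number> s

value=202.5 s

Throughput in SI: Q_s = 259.2 kg/h ÷ 3600 s/h = 0.072 kg/s
Mean residence time: t_res = M/Q_s = 14.58 kg / 0.072 kg/s = 202.5 s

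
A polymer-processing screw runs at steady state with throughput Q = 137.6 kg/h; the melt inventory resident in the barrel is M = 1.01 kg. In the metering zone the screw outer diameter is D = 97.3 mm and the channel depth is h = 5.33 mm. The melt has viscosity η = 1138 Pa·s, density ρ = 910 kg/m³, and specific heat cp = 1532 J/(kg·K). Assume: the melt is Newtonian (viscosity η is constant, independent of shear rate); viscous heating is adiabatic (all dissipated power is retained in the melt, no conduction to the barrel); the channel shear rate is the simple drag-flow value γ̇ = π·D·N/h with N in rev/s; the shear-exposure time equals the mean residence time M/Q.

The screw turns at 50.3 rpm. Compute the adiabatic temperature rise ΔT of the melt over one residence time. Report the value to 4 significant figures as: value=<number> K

value=49.86 K

Throughput in SI: Q_s = 137.6 kg/h ÷ 3600 s/h = 0.0382222 kg/s
t_res = M / Q_s = 1.01 ÷ 0.0382222 = 26.4244 s
D = 97.3 mm = 0.0973 m;  h = 5.33 mm = 0.00533 m;  N = 50.3 rpm / 60 = 0.838333 rev/s
γ̇ = π·D·N / h = π · 0.0973 · 0.838333 / 0.00533 = 48.0786 s⁻¹
ΔT = η·γ̇²·t_res / (ρ·cp) = 1138 · (48.0786)² · 26.4244 / (910 · 1532) = 49.86 K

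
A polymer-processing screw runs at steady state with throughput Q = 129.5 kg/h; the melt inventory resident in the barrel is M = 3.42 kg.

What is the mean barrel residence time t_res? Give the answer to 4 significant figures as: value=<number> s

Throughput in SI: Q_s = 129.5 kg/h ÷ 3600 s/h = 0.0359722 kg/s
Mean residence time: t_res = M/Q_s = 3.42 kg / 0.0359722 kg/s = 95.0734 s

value=95.07 s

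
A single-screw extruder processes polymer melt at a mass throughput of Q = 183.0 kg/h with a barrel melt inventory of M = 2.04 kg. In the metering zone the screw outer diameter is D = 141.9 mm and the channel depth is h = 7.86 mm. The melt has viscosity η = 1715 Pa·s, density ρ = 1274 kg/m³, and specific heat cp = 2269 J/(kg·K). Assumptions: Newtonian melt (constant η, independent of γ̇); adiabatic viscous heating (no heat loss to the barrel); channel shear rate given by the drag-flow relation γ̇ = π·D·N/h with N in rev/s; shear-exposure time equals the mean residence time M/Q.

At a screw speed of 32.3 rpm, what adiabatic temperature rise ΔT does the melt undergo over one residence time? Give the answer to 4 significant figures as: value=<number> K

value=22.20 K

Q_s = Q / 3600 = 183.0 / 3600 = 0.0508333 kg/s
Mean residence time: t_res = M/Q_s = 2.04 kg / 0.0508333 kg/s = 40.1311 s
Geometry in metres: D = 141.9 mm → 0.1419 m, h = 7.86 mm → 0.00786 m; screw speed N = 32.3 rpm = 0.538333 rev/s
γ̇ = π·D·N / h = π · 0.1419 · 0.538333 / 0.00786 = 30.5324 s⁻¹
Adiabatic rise: ΔT = η γ̇² t_res / (ρ cp) = 1715·(30.5324)²·40.1311 / (1274·2269) = 22.1954 K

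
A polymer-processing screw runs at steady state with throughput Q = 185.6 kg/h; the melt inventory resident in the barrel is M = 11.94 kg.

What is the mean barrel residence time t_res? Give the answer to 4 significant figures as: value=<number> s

value=231.6 s

Convert throughput: Q = 185.6 kg/h = 185.6/3600 = 0.0515556 kg/s
t_res = M / Q_s = 11.94 ÷ 0.0515556 = 231.595 s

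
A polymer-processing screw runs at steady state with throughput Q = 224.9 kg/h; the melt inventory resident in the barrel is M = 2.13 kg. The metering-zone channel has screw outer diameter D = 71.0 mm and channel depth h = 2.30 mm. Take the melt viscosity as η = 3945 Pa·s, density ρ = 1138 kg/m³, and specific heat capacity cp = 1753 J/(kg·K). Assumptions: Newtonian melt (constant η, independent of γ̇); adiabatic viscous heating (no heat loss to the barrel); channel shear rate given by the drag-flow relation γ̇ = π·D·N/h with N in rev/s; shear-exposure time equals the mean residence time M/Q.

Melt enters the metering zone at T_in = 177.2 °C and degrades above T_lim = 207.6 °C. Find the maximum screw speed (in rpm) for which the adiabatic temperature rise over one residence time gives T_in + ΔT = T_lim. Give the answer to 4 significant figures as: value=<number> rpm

value=13.14 rpm

Throughput in SI: Q_s = 224.9 kg/h ÷ 3600 s/h = 0.0624722 kg/s
t_res = M / Q_s = 2.13 / 0.0624722 = 34.0952 s
Geometry in SI: D = 71.0 mm → 0.071 m, h = 2.30 mm → 0.0023 m
ΔT_a = T_lim − T_in = 207.6 °C − 177.2 °C = 30.4 K
Invert ΔT = ηγ̇²t_res/(ρcp) for γ̇: γ̇_max² = ΔT_a ρ cp / (η t_res) = 30.4·1138·1753 / (3945·34.0952) = 450.877 s⁻²
Take the square root: γ̇_max = √(450.877) = 21.2339 s⁻¹
N_max = γ̇_max·h / (π·D) = 21.2339 · 0.0023 / (π · 0.071) = 0.218952 rev/s = 13.1371 rpm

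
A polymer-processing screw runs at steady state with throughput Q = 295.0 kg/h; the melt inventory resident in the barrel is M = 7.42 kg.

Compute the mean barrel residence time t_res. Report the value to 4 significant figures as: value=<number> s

Throughput in SI: Q_s = 295.0 kg/h ÷ 3600 s/h = 0.0819444 kg/s
t_res = M / Q_s = 7.42 ÷ 0.0819444 = 90.5492 s

value=90.55 s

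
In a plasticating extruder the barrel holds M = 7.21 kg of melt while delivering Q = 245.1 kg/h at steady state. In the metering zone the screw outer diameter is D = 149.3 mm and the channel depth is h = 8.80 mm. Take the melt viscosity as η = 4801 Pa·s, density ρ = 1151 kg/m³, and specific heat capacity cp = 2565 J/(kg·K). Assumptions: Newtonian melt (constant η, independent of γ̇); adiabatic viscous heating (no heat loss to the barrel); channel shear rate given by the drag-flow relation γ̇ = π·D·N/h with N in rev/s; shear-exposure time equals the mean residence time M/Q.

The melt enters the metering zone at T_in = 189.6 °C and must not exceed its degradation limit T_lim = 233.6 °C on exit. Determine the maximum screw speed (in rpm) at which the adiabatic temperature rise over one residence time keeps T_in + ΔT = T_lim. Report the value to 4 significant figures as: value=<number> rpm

Convert throughput: Q = 245.1 kg/h = 245.1/3600 = 0.0680833 kg/s
t_res = M / Q_s = 7.21 ÷ 0.0680833 = 105.9 s
Geometry in SI: D = 149.3 mm → 0.1493 m, h = 8.80 mm → 0.0088 m
ΔT_a = T_lim − T_in = 233.6 − 189.6 = 44 K
γ̇_max² = ΔT_a·ρ·cp / (η·t_res) = [44 × 1151 × 2565] / [4801 × 105.9] = 255.499 s⁻²
γ̇_max = sqrt(255.499) = 15.9843 s⁻¹
N_max = γ̇_max·h / (π·D) = 15.9843 · 0.0088 / (π · 0.1493) = 0.299894 rev/s = 17.9936 rpm

value=17.99 rpm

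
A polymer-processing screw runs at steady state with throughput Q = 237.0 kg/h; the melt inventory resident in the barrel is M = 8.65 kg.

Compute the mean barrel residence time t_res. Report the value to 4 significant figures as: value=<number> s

Throughput in SI: Q_s = 237.0 kg/h ÷ 3600 s/h = 0.0658333 kg/s
t_res = M / Q_s = 8.65 ÷ 0.0658333 = 131.392 s

value=131.4 s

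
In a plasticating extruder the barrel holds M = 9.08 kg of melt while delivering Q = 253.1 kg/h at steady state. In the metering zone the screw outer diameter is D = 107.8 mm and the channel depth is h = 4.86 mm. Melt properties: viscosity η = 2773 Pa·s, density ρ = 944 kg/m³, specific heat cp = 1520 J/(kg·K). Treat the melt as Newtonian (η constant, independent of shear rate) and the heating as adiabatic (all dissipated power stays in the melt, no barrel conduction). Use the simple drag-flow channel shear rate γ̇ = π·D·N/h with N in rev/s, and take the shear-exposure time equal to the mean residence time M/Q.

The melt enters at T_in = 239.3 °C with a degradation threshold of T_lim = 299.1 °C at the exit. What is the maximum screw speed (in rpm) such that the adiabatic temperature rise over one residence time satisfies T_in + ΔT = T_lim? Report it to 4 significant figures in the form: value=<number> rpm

Q_s = Q / 3600 = 253.1 / 3600 = 0.0703056 kg/s
t_res = M / Q_s = 9.08 ÷ 0.0703056 = 129.151 s
D = 107.8 mm = 0.1078 m;  h = 4.86 mm = 0.00486 m
ΔT_a = T_lim − T_in = 299.1 °C − 239.3 °C = 59.8 K
Invert ΔT = ηγ̇²t_res/(ρcp) for γ̇: γ̇_max² = ΔT_a ρ cp / (η t_res) = 59.8·944·1520 / (2773·129.151) = 239.591 s⁻²
γ̇_max = sqrt(239.591) = 15.4787 s⁻¹
N_max = γ̇_max·h / (π·D) = 15.4787 · 0.00486 / (π · 0.1078) = 0.222128 rev/s = 13.3277 rpm

value=13.33 rpm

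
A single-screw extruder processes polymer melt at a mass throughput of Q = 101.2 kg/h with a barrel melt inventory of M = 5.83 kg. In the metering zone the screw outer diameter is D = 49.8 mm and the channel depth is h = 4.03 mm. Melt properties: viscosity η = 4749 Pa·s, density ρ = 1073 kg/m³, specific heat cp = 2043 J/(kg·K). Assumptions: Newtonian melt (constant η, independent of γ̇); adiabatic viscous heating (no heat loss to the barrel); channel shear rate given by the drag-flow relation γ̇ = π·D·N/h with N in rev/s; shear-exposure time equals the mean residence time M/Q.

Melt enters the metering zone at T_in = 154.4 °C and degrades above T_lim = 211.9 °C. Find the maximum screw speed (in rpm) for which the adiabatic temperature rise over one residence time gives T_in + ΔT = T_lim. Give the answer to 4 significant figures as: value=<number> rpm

Q_s = Q / 3600 = 101.2 / 3600 = 0.0281111 kg/s
t_res = M / Q_s = 5.83 ÷ 0.0281111 = 207.391 s
Convert to metres: D = 0.0498 m, h = 0.00403 m
ΔT_a = T_lim − T_in = 211.9 °C − 154.4 °C = 57.5 K
Invert ΔT = ηγ̇²t_res/(ρcp) for γ̇: γ̇_max² = ΔT_a ρ cp / (η t_res) = 57.5·1073·2043 / (4749·207.391) = 127.98 s⁻²
Take the square root: γ̇_max = √(127.98) = 11.3128 s⁻¹
N_max = γ̇_max h / (πD) = 11.3128·0.00403/(π·0.0498) = 0.291405 rev/s → ×60 = 17.4843 rpm

value=17.48 rpm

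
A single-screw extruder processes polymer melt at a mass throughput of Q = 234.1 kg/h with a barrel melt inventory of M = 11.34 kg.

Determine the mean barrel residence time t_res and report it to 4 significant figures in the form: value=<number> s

Q_s = Q / 3600 = 234.1 / 3600 = 0.0650278 kg/s
Mean residence time: t_res = M/Q_s = 11.34 kg / 0.0650278 kg/s = 174.387 s

value=174.4 s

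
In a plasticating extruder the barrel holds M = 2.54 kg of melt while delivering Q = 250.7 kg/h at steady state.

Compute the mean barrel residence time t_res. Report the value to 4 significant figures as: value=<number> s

value=36.47 s

Convert throughput: Q = 250.7 kg/h = 250.7/3600 = 0.0696389 kg/s
Mean residence time: t_res = M/Q_s = 2.54 kg / 0.0696389 kg/s = 36.4739 s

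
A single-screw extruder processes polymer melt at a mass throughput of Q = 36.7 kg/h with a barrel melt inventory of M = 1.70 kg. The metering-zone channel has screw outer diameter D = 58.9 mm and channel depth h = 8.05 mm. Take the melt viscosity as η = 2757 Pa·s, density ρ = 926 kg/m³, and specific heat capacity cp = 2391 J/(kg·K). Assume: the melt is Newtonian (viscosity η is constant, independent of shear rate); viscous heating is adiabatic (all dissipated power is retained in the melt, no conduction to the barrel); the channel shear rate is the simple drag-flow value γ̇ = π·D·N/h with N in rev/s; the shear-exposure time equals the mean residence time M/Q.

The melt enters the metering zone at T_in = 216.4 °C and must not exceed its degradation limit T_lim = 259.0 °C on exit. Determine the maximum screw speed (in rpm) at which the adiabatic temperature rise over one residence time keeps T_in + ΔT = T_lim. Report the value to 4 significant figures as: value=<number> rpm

Convert throughput: Q = 36.7 kg/h = 36.7/3600 = 0.0101944 kg/s
Mean residence time: t_res = M/Q_s = 1.70 kg / 0.0101944 kg/s = 166.757 s
D = 58.9 mm = 0.0589 m;  h = 8.05 mm = 0.00805 m
Allowable rise: ΔT_a = T_lim − T_in = 259.0 − 216.4 = 42.6 K
γ̇_max² = ΔT_a·ρ·cp/(η·t_res) = 42.6·926·2391/(2757·166.757) = 205.153 s⁻²
Take the square root: γ̇_max = √(205.153) = 14.3232 s⁻¹
N_max = γ̇_max h / (πD) = 14.3232·0.00805/(π·0.0589) = 0.623117 rev/s → ×60 = 37.387 rpm

value=37.39 rpm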